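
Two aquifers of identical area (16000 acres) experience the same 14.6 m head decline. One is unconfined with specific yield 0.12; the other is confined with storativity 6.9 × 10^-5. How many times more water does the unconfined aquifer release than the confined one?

A = 16000 acres = 6.475 × 10^7 m²
Unconfined: ΔV_u = Sy × A × Δh = 0.12 × 6.475 × 10^7 × 14.6 = 1.134 × 10^8 m³
Confined: ΔV_c = S × A × Δh = 6.9 × 10^-5 × 6.475 × 10^7 × 14.6 = 65230 m³
Ratio = ΔV_u / ΔV_c = Sy / S = 0.12 / 6.9 × 10^-5 = 1739

ΔV_u / ΔV_c ≈ 1740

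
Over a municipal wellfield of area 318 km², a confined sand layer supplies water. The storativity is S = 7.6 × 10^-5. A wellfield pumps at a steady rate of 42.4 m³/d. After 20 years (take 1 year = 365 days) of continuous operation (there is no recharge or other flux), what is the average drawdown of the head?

Δh ≈ 12.8 m

A = 318 km² = 3.18 × 10^8 m²
t = 20 years = 7300 d
ΔV = Q × t = 42.4 m³/d × 7300 d = 3.095 × 10^5 m³
Δh = ΔV / (S × A) = 3.095 × 10^5 / (7.6 × 10^-5 × 3.18 × 10^8) = 12.81 m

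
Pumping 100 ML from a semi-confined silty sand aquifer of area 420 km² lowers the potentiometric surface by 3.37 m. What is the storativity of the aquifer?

S ≈ 7.1 × 10^-5

A = 420 km² = 4.2 × 10^8 m²
ΔV = 100 ML = 1 × 10^5 m³
S = ΔV / (A × Δh) = 1 × 10^5 m³ / (4.2 × 10^8 m² × 3.37 m) = 7.065 × 10^-5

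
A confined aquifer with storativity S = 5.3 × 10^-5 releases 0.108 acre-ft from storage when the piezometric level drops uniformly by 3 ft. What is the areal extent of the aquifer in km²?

A ≈ 2.75 km²

Δh = 3 ft = 0.9144 m
ΔV = 0.108 acre-ft = 133.2 m³
A = ΔV / (S × Δh) = 133.2 / (5.3 × 10^-5 × 0.9144) = 2.749 × 10^6 m²
A = 2.749 × 10^6 m² = 2.749 km²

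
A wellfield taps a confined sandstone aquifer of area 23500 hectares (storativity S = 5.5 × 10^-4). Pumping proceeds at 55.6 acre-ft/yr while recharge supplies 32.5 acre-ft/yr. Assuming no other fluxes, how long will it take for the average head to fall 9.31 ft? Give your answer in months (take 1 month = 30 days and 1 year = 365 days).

t ≈ 157 months

A = 23500 hectares = 2.35 × 10^8 m²
Δh = 9.31 ft = 2.838 m
ΔV = S × A × Δh = 5.5 × 10^-4 × 2.35 × 10^8 × 2.838 = 3.668 × 10^5 m³
Net withdrawal = 55.6 − 32.5 = 23.1 acre-ft/yr = 78.06 m³/d
t = ΔV / Q = 3.668 × 10^5 m³ / 78.06 m³/d = 4698 d
t = 4698 d ≈ 156.6 months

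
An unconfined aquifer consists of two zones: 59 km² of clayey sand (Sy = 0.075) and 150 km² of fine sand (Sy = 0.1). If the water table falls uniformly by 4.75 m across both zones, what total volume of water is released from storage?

A₁ = 59 km² = 5.9 × 10^7 m²; A₂ = 150 km² = 1.5 × 10^8 m²
ΔV₁ = 0.075 × 5.9 × 10^7 × 4.75 = 2.102 × 10^7 m³
ΔV₂ = 0.1 × 1.5 × 10^8 × 4.75 = 7.125 × 10^7 m³
ΔV = ΔV₁ + ΔV₂ = 9.227 × 10^7 m³

ΔV ≈ 9.23 × 10^7 m³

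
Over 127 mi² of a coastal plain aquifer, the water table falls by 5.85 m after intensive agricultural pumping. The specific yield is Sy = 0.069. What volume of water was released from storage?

ΔV ≈ 1.33 × 10^8 m³

A = 127 mi² = 3.289 × 10^8 m²
ΔV = Sy × A × Δh = 0.069 × 3.289 × 10^8 m² × 5.85 m = 1.328 × 10^8 m³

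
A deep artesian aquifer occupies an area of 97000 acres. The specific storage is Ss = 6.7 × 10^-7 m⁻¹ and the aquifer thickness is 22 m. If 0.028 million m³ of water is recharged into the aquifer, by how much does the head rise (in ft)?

S = Ss × b = 6.7 × 10^-7 m⁻¹ × 22 m = 1.474 × 10^-5
A = 97000 acres = 3.925 × 10^8 m²
ΔV = 0.028 million m³ = 28000 m³
Δh = ΔV / (S × A) = 28000 m³ / (1.474 × 10^-5 × 3.925 × 10^8 m²) = 4.839 m
Δh = 4.839 m = 15.88 ft

Δh ≈ 15.9 ft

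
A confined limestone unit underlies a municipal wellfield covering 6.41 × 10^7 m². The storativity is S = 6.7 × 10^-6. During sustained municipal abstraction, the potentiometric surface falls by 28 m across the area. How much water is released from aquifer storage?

ΔV ≈ 12000 m³

ΔV = S × A × Δh = 6.7 × 10^-6 × 6.41 × 10^7 m² × 28 m = 12030 m³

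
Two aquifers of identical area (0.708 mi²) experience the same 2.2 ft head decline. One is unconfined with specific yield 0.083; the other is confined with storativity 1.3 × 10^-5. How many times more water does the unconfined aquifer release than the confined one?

ΔV_u / ΔV_c ≈ 6380

A = 0.708 mi² = 1.834 × 10^6 m²
Δh = 2.2 ft = 0.6706 m
Unconfined: ΔV_u = Sy × A × Δh = 0.083 × 1.834 × 10^6 × 0.6706 = 1.021 × 10^5 m³
Confined: ΔV_c = S × A × Δh = 1.3 × 10^-5 × 1.834 × 10^6 × 0.6706 = 15.98 m³
Ratio = ΔV_u / ΔV_c = Sy / S = 0.083 / 1.3 × 10^-5 = 6385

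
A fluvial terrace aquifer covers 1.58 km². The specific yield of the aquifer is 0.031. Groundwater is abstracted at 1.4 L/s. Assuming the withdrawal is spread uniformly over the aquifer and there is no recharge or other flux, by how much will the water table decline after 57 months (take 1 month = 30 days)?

Δh ≈ 4.22 m

A = 1.58 km² = 1.58 × 10^6 m²
Q = 1.4 L/s = 121 m³/d
t = 57 months = 1710 d
ΔV = Q × t = 121 m³/d × 1710 d = 2.068 × 10^5 m³
Δh = ΔV / (Sy × A) = 2.068 × 10^5 / (0.031 × 1.58 × 10^6) = 4.223 m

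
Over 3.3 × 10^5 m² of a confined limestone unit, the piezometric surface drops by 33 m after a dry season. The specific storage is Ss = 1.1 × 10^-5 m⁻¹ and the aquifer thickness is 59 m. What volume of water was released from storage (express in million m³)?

ΔV ≈ 0.00707 million m³

S = Ss × b = 1.1 × 10^-5 m⁻¹ × 59 m = 6.49 × 10^-4
ΔV = S × A × Δh = 6.49 × 10^-4 × 3.3 × 10^5 m² × 33 m = 7068 m³
ΔV = 7068 m³ = 0.007068 million m³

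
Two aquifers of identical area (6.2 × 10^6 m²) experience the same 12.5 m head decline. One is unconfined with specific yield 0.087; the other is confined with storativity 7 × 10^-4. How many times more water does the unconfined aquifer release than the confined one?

Unconfined: ΔV_u = Sy × A × Δh = 0.087 × 6.2 × 10^6 × 12.5 = 6.742 × 10^6 m³
Confined: ΔV_c = S × A × Δh = 7 × 10^-4 × 6.2 × 10^6 × 12.5 = 54250 m³
Ratio = ΔV_u / ΔV_c = Sy / S = 0.087 / 7 × 10^-4 = 124.3

ΔV_u / ΔV_c ≈ 124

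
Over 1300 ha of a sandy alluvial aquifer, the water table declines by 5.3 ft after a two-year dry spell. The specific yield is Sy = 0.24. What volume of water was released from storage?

A = 1300 ha = 1.3 × 10^7 m²
Δh = 5.3 ft = 1.615 m
ΔV = Sy × A × Δh = 0.24 × 1.3 × 10^7 m² × 1.615 m = 5.04 × 10^6 m³

ΔV ≈ 5.04 × 10^6 m³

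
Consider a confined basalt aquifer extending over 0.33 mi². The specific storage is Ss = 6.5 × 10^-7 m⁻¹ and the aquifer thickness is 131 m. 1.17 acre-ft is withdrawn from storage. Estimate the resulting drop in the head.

S = Ss × b = 6.5 × 10^-7 m⁻¹ × 131 m = 8.515 × 10^-5
A = 0.33 mi² = 8.547 × 10^5 m²
ΔV = 1.17 acre-ft = 1443 m³
Δh = ΔV / (S × A) = 1443 m³ / (8.515 × 10^-5 × 8.547 × 10^5 m²) = 19.83 m

Δh ≈ 19.8 m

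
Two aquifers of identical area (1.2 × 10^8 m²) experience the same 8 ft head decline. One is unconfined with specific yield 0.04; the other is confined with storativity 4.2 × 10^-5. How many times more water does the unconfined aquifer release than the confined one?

ΔV_u / ΔV_c ≈ 952

Δh = 8 ft = 2.438 m
Unconfined: ΔV_u = Sy × A × Δh = 0.04 × 1.2 × 10^8 × 2.438 = 1.17 × 10^7 m³
Confined: ΔV_c = S × A × Δh = 4.2 × 10^-5 × 1.2 × 10^8 × 2.438 = 12290 m³
Ratio = ΔV_u / ΔV_c = Sy / S = 0.04 / 4.2 × 10^-5 = 952.4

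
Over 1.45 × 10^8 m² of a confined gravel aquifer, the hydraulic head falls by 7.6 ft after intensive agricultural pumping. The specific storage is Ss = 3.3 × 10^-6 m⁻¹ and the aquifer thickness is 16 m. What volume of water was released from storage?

ΔV ≈ 17700 m³

S = Ss × b = 3.3 × 10^-6 m⁻¹ × 16 m = 5.28 × 10^-5
Δh = 7.6 ft = 2.316 m
ΔV = S × A × Δh = 5.28 × 10^-5 × 1.45 × 10^8 m² × 2.316 m = 17730 m³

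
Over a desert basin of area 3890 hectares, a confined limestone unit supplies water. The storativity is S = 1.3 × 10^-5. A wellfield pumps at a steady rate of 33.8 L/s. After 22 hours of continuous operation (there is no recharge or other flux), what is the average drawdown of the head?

Δh ≈ 5.29 m

A = 3890 hectares = 3.89 × 10^7 m²
Q = 33.8 L/s = 2920 m³/d
t = 22 hours = 0.9167 d
ΔV = Q × t = 2920 m³/d × 0.9167 d = 2677 m³
Δh = ΔV / (S × A) = 2677 / (1.3 × 10^-5 × 3.89 × 10^7) = 5.294 m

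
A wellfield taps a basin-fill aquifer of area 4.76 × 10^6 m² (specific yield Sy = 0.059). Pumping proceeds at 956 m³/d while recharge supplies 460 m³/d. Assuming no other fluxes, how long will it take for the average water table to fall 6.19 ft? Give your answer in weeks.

Δh = 6.19 ft = 1.887 m
ΔV = Sy × A × Δh = 0.059 × 4.76 × 10^6 × 1.887 = 5.299 × 10^5 m³
Net withdrawal = 956 − 460 = 496 m³/d
t = ΔV / Q = 5.299 × 10^5 m³ / 496 m³/d = 1068 d
t = 1068 d ≈ 152.6 weeks

t ≈ 153 weeks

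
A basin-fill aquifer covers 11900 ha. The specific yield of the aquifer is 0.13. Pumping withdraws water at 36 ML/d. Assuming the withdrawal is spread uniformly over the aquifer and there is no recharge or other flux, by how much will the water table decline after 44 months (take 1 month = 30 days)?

Δh ≈ 3.07 m

A = 11900 ha = 1.19 × 10^8 m²
Q = 36 ML/d = 36000 m³/d
t = 44 months = 1320 d
ΔV = Q × t = 36000 m³/d × 1320 d = 4.752 × 10^7 m³
Δh = ΔV / (Sy × A) = 4.752 × 10^7 / (0.13 × 1.19 × 10^8) = 3.072 m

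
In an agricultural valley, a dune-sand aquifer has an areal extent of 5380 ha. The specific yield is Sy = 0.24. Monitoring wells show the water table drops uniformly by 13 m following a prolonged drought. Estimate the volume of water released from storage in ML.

A = 5380 ha = 5.38 × 10^7 m²
ΔV = Sy × A × Δh = 0.24 × 5.38 × 10^7 m² × 13 m = 1.679 × 10^8 m³
ΔV = 1.679 × 10^8 m³ = 1.679 × 10^5 ML

ΔV ≈ 1.68 × 10^5 ML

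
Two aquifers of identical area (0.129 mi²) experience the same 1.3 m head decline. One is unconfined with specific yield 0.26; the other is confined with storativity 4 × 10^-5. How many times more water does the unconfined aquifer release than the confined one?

A = 0.129 mi² = 3.341 × 10^5 m²
Unconfined: ΔV_u = Sy × A × Δh = 0.26 × 3.341 × 10^5 × 1.3 = 1.129 × 10^5 m³
Confined: ΔV_c = S × A × Δh = 4 × 10^-5 × 3.341 × 10^5 × 1.3 = 17.37 m³
Ratio = ΔV_u / ΔV_c = Sy / S = 0.26 / 4 × 10^-5 = 6500

ΔV_u / ΔV_c ≈ 6500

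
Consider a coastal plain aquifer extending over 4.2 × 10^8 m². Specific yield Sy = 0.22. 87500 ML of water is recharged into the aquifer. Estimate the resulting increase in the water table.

Δh ≈ 0.947 m

ΔV = 87500 ML = 8.75 × 10^7 m³
Δh = ΔV / (Sy × A) = 8.75 × 10^7 m³ / (0.22 × 4.2 × 10^8 m²) = 0.947 m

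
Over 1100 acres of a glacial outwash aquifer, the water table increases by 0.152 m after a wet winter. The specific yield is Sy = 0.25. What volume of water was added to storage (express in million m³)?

A = 1100 acres = 4.452 × 10^6 m²
ΔV = Sy × A × Δh = 0.25 × 4.452 × 10^6 m² × 0.152 m = 1.692 × 10^5 m³
ΔV = 1.692 × 10^5 m³ = 0.1692 million m³

ΔV ≈ 0.169 million m³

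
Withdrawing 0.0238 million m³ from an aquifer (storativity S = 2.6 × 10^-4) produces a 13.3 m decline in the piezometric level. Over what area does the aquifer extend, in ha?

ΔV = 0.0238 million m³ = 23800 m³
A = ΔV / (S × Δh) = 23800 / (2.6 × 10^-4 × 13.3) = 6.883 × 10^6 m²
A = 6.883 × 10^6 m² = 688.3 ha

A ≈ 688 ha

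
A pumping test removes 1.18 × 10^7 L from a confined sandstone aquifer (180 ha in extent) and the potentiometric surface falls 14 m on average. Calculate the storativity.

S ≈ 4.7 × 10^-4

A = 180 ha = 1.8 × 10^6 m²
ΔV = 1.18 × 10^7 L = 11800 m³
S = ΔV / (A × Δh) = 11800 m³ / (1.8 × 10^6 m² × 14 m) = 4.683 × 10^-4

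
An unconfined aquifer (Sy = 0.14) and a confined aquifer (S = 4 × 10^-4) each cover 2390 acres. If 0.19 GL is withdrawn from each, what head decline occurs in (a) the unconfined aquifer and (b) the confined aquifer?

A = 2390 acres = 9.672 × 10^6 m²
ΔV = 0.19 GL = 1.9 × 10^5 m³
Unconfined: Δh_u = ΔV/(Sy·A) = 1.9 × 10^5/(0.14 × 9.672 × 10^6) = 0.1403 m
Confined: Δh_c = ΔV/(S·A) = 1.9 × 10^5/(4 × 10^-4 × 9.672 × 10^6) = 49.11 m

Δh_u ≈ 0.14 m; Δh_c ≈ 49.1 m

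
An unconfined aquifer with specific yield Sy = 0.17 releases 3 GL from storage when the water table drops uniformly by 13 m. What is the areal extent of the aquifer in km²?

ΔV = 3 GL = 3 × 10^6 m³
A = ΔV / (Sy × Δh) = 3 × 10^6 / (0.17 × 13) = 1.357 × 10^6 m²
A = 1.357 × 10^6 m² = 1.357 km²

A ≈ 1.36 km²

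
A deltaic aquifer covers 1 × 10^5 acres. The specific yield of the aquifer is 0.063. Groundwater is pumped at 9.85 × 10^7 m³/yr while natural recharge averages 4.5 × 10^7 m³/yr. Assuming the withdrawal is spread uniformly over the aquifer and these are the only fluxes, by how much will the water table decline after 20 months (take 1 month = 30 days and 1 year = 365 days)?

A = 1 × 10^5 acres = 4.047 × 10^8 m²
Net abstraction = 9.85 × 10^7 − 4.5 × 10^7 = 5.35 × 10^7 m³/yr
Q_net = 5.35 × 10^7 m³/yr = 1.466 × 10^5 m³/d
t = 20 months = 600 d
ΔV = Q × t = 1.466 × 10^5 m³/d × 600 d = 8.795 × 10^7 m³
Δh = ΔV / (Sy × A) = 8.795 × 10^7 / (0.063 × 4.047 × 10^8) = 3.449 m

Δh ≈ 3.45 m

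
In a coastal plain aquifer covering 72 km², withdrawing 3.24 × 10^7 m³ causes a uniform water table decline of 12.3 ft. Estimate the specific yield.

Sy ≈ 0.12

A = 72 km² = 7.2 × 10^7 m²
Δh = 12.3 ft = 3.749 m
Sy = ΔV / (A × Δh) = 3.24 × 10^7 m³ / (7.2 × 10^7 m² × 3.749 m) = 0.12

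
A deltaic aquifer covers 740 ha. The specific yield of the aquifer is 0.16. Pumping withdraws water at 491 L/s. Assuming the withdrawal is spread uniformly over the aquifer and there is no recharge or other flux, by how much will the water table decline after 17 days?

A = 740 ha = 7.4 × 10^6 m²
Q = 491 L/s = 42420 m³/d
ΔV = Q × t = 42420 m³/d × 17 d = 7.212 × 10^5 m³
Δh = ΔV / (Sy × A) = 7.212 × 10^5 / (0.16 × 7.4 × 10^6) = 0.6091 m

Δh ≈ 0.609 m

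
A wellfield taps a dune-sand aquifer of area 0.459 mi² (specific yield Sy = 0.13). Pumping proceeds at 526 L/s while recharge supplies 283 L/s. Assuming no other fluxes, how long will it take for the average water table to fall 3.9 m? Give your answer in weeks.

A = 0.459 mi² = 1.189 × 10^6 m²
ΔV = Sy × A × Δh = 0.13 × 1.189 × 10^6 × 3.9 = 6.027 × 10^5 m³
Net withdrawal = 526 − 283 = 243 L/s = 21000 m³/d
t = ΔV / Q = 6.027 × 10^5 m³ / 21000 m³/d = 28.71 d
t = 28.71 d ≈ 4.101 weeks

t ≈ 4.1 weeks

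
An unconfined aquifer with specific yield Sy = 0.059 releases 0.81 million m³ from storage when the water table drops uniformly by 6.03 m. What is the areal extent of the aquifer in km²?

ΔV = 0.81 million m³ = 8.1 × 10^5 m³
A = ΔV / (Sy × Δh) = 8.1 × 10^5 / (0.059 × 6.03) = 2.277 × 10^6 m²
A = 2.277 × 10^6 m² = 2.277 km²

A ≈ 2.28 km²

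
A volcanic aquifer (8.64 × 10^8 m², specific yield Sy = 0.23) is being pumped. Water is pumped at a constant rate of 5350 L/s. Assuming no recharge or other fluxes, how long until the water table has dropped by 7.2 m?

t ≈ 3100 days

ΔV = Sy × A × Δh = 0.23 × 8.64 × 10^8 × 7.2 = 1.431 × 10^9 m³
Q = 5350 L/s = 4.622 × 10^5 m³/d
t = ΔV / Q = 1.431 × 10^9 m³ / 4.622 × 10^5 m³/d = 3095 d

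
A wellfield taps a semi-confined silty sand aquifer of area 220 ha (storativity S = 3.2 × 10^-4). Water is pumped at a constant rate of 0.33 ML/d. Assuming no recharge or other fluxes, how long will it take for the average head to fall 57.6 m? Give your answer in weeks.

A = 220 ha = 2.2 × 10^6 m²
ΔV = S × A × Δh = 3.2 × 10^-4 × 2.2 × 10^6 × 57.6 = 40550 m³
Q = 0.33 ML/d = 330 m³/d
t = ΔV / Q = 40550 m³ / 330 m³/d = 122.9 d
t = 122.9 d ≈ 17.55 weeks

t ≈ 17.6 weeks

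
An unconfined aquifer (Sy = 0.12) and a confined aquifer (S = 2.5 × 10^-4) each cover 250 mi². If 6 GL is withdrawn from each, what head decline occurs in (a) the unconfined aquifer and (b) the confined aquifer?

A = 250 mi² = 6.475 × 10^8 m²
ΔV = 6 GL = 6 × 10^6 m³
Unconfined: Δh_u = ΔV/(Sy·A) = 6 × 10^6/(0.12 × 6.475 × 10^8) = 0.07722 m
Confined: Δh_c = ΔV/(S·A) = 6 × 10^6/(2.5 × 10^-4 × 6.475 × 10^8) = 37.07 m

Δh_u ≈ 0.0772 m; Δh_c ≈ 37.1 m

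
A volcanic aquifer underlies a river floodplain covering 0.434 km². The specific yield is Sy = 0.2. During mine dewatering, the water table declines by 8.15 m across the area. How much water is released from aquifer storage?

ΔV ≈ 7.07 × 10^5 m³

A = 0.434 km² = 4.34 × 10^5 m²
ΔV = Sy × A × Δh = 0.2 × 4.34 × 10^5 m² × 8.15 m = 7.074 × 10^5 m³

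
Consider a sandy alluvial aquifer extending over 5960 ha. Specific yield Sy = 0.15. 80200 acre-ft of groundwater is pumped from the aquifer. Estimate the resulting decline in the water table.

Δh ≈ 11.1 m

A = 5960 ha = 5.96 × 10^7 m²
ΔV = 80200 acre-ft = 9.893 × 10^7 m³
Δh = ΔV / (Sy × A) = 9.893 × 10^7 m³ / (0.15 × 5.96 × 10^7 m²) = 11.07 m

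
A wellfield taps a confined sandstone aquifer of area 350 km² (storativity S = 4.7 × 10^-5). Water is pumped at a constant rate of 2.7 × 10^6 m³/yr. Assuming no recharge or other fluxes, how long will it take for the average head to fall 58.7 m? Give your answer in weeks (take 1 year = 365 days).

t ≈ 18.6 weeks

A = 350 km² = 3.5 × 10^8 m²
ΔV = S × A × Δh = 4.7 × 10^-5 × 3.5 × 10^8 × 58.7 = 9.656 × 10^5 m³
Q = 2.7 × 10^6 m³/yr = 7397 m³/d
t = ΔV / Q = 9.656 × 10^5 m³ / 7397 m³/d = 130.5 d
t = 130.5 d ≈ 18.65 weeks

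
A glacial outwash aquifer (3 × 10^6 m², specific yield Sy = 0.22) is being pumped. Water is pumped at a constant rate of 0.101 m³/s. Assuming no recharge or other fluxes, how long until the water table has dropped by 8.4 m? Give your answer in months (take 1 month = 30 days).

t ≈ 21.2 months

ΔV = Sy × A × Δh = 0.22 × 3 × 10^6 × 8.4 = 5.544 × 10^6 m³
Q = 0.101 m³/s = 8726 m³/d
t = ΔV / Q = 5.544 × 10^6 m³ / 8726 m³/d = 635.3 d
t = 635.3 d ≈ 21.18 months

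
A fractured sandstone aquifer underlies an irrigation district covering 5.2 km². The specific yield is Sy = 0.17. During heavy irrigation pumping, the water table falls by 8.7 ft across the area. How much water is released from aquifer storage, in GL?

A = 5.2 km² = 5.2 × 10^6 m²
Δh = 8.7 ft = 2.652 m
ΔV = Sy × A × Δh = 0.17 × 5.2 × 10^6 m² × 2.652 m = 2.344 × 10^6 m³
ΔV = 2.344 × 10^6 m³ = 2.344 GL

ΔV ≈ 2.34 GL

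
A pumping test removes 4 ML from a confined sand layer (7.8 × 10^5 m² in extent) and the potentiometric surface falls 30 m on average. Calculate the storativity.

S ≈ 1.7 × 10^-4

ΔV = 4 ML = 4000 m³
S = ΔV / (A × Δh) = 4000 m³ / (7.8 × 10^5 m² × 30 m) = 1.709 × 10^-4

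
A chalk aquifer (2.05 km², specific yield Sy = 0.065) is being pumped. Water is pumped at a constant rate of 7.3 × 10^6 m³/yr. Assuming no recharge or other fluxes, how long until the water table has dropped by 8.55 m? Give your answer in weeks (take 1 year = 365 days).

t ≈ 8.14 weeks

A = 2.05 km² = 2.05 × 10^6 m²
ΔV = Sy × A × Δh = 0.065 × 2.05 × 10^6 × 8.55 = 1.139 × 10^6 m³
Q = 7.3 × 10^6 m³/yr = 20000 m³/d
t = ΔV / Q = 1.139 × 10^6 m³ / 20000 m³/d = 56.96 d
t = 56.96 d ≈ 8.138 weeks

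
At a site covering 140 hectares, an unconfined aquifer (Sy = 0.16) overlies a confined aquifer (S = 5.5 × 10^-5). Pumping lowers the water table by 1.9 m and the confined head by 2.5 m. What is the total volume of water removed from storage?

ΔV ≈ 4.26 × 10^5 m³

A = 140 hectares = 1.4 × 10^6 m²
Unconfined: ΔV_u = Sy × A × Δh_u = 0.16 × 1.4 × 10^6 × 1.9 = 4.256 × 10^5 m³
Confined: ΔV_c = S × A × Δh_c = 5.5 × 10^-5 × 1.4 × 10^6 × 2.5 = 192.5 m³
Total ΔV = 4.256 × 10^5 + 192.5 = 4.258 × 10^5 m³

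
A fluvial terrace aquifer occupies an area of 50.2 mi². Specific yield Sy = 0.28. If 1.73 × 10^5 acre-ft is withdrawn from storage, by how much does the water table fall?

A = 50.2 mi² = 1.3 × 10^8 m²
ΔV = 1.73 × 10^5 acre-ft = 2.134 × 10^8 m³
Δh = ΔV / (Sy × A) = 2.134 × 10^8 m³ / (0.28 × 1.3 × 10^8 m²) = 5.862 m

Δh ≈ 5.86 m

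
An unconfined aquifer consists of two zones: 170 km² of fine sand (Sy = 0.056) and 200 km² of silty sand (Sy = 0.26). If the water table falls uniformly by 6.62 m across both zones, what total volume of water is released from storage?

ΔV ≈ 4.07 × 10^8 m³

A₁ = 170 km² = 1.7 × 10^8 m²; A₂ = 200 km² = 2 × 10^8 m²
ΔV₁ = 0.056 × 1.7 × 10^8 × 6.62 = 6.302 × 10^7 m³
ΔV₂ = 0.26 × 2 × 10^8 × 6.62 = 3.442 × 10^8 m³
ΔV = ΔV₁ + ΔV₂ = 4.073 × 10^8 m³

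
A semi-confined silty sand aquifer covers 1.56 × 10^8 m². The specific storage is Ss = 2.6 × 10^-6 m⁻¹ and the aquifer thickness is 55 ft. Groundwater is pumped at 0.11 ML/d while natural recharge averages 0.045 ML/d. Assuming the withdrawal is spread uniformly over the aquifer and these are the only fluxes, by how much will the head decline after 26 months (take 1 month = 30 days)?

b = 55 ft = 16.76 m
S = Ss × b = 2.6 × 10^-6 m⁻¹ × 16.76 m = 4.359 × 10^-5
Net abstraction = 0.11 − 0.045 = 0.065 ML/d
Q_net = 0.065 ML/d = 65 m³/d
t = 26 months = 780 d
ΔV = Q × t = 65 m³/d × 780 d = 50700 m³
Δh = ΔV / (S × A) = 50700 / (4.359 × 10^-5 × 1.56 × 10^8) = 7.456 m

Δh ≈ 7.46 m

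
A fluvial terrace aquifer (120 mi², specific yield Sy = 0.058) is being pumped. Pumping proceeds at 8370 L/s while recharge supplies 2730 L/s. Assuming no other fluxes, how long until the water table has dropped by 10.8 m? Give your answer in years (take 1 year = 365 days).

t ≈ 1.09 years

A = 120 mi² = 3.108 × 10^8 m²
ΔV = Sy × A × Δh = 0.058 × 3.108 × 10^8 × 10.8 = 1.947 × 10^8 m³
Net withdrawal = 8370 − 2730 = 5640 L/s = 4.873 × 10^5 m³/d
t = ΔV / Q = 1.947 × 10^8 m³ / 4.873 × 10^5 m³/d = 399.5 d
t = 399.5 d ≈ 1.095 years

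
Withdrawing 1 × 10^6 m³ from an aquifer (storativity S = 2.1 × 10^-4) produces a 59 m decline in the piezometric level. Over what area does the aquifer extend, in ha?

A = ΔV / (S × Δh) = 1 × 10^6 / (2.1 × 10^-4 × 59) = 8.071 × 10^7 m²
A = 8.071 × 10^7 m² = 8071 ha

A ≈ 8070 ha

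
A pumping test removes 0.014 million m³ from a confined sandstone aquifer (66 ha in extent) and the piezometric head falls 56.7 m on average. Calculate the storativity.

S ≈ 3.7 × 10^-4

A = 66 ha = 6.6 × 10^5 m²
ΔV = 0.014 million m³ = 14000 m³
S = ΔV / (A × Δh) = 14000 m³ / (6.6 × 10^5 m² × 56.7 m) = 3.741 × 10^-4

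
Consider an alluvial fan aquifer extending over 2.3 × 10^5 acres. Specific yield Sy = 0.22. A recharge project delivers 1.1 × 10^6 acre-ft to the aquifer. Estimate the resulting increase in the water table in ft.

Δh ≈ 21.7 ft

A = 2.3 × 10^5 acres = 9.308 × 10^8 m²
ΔV = 1.1 × 10^6 acre-ft = 1.357 × 10^9 m³
Δh = ΔV / (Sy × A) = 1.357 × 10^9 m³ / (0.22 × 9.308 × 10^8 m²) = 6.626 m
Δh = 6.626 m = 21.74 ft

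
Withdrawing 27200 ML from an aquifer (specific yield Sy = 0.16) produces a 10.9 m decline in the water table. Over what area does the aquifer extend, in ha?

A ≈ 1560 ha

ΔV = 27200 ML = 2.72 × 10^7 m³
A = ΔV / (Sy × Δh) = 2.72 × 10^7 / (0.16 × 10.9) = 1.56 × 10^7 m²
A = 1.56 × 10^7 m² = 1560 ha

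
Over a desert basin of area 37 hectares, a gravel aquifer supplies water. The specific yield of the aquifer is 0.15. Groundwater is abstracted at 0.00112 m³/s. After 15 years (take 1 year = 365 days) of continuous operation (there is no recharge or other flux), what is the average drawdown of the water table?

Δh ≈ 9.55 m

A = 37 hectares = 3.7 × 10^5 m²
Q = 0.00112 m³/s = 96.77 m³/d
t = 15 years = 5475 d
ΔV = Q × t = 96.77 m³/d × 5475 d = 5.298 × 10^5 m³
Δh = ΔV / (Sy × A) = 5.298 × 10^5 / (0.15 × 3.7 × 10^5) = 9.546 m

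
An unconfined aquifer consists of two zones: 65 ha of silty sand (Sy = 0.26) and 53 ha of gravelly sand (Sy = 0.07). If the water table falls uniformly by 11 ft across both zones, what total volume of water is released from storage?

A₁ = 65 ha = 6.5 × 10^5 m²; A₂ = 53 ha = 5.3 × 10^5 m²
Δh = 11 ft = 3.353 m
ΔV₁ = 0.26 × 6.5 × 10^5 × 3.353 = 5.666 × 10^5 m³
ΔV₂ = 0.07 × 5.3 × 10^5 × 3.353 = 1.244 × 10^5 m³
ΔV = ΔV₁ + ΔV₂ = 6.91 × 10^5 m³

ΔV ≈ 6.91 × 10^5 m³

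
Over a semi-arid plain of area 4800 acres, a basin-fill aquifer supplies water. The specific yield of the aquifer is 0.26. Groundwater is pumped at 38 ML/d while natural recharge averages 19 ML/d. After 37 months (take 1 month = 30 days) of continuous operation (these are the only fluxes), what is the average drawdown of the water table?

A = 4800 acres = 1.942 × 10^7 m²
Net abstraction = 38 − 19 = 19 ML/d
Q_net = 19 ML/d = 19000 m³/d
t = 37 months = 1110 d
ΔV = Q × t = 19000 m³/d × 1110 d = 2.109 × 10^7 m³
Δh = ΔV / (Sy × A) = 2.109 × 10^7 / (0.26 × 1.942 × 10^7) = 4.176 m

Δh ≈ 4.18 m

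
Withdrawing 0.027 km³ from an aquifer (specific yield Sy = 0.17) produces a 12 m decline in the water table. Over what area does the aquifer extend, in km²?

ΔV = 0.027 km³ = 2.7 × 10^7 m³
A = ΔV / (Sy × Δh) = 2.7 × 10^7 / (0.17 × 12) = 1.324 × 10^7 m²
A = 1.324 × 10^7 m² = 13.24 km²

A ≈ 13.2 km²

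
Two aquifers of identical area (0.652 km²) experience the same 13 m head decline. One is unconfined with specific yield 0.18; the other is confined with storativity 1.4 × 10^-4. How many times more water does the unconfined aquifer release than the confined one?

A = 0.652 km² = 6.52 × 10^5 m²
Unconfined: ΔV_u = Sy × A × Δh = 0.18 × 6.52 × 10^5 × 13 = 1.526 × 10^6 m³
Confined: ΔV_c = S × A × Δh = 1.4 × 10^-4 × 6.52 × 10^5 × 13 = 1187 m³
Ratio = ΔV_u / ΔV_c = Sy / S = 0.18 / 1.4 × 10^-4 = 1286

ΔV_u / ΔV_c ≈ 1290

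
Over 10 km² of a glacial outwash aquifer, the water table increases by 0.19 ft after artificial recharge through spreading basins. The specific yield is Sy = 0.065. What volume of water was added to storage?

A = 10 km² = 1 × 10^7 m²
Δh = 0.19 ft = 0.05791 m
ΔV = Sy × A × Δh = 0.065 × 1 × 10^7 m² × 0.05791 m = 37640 m³

ΔV ≈ 37600 m³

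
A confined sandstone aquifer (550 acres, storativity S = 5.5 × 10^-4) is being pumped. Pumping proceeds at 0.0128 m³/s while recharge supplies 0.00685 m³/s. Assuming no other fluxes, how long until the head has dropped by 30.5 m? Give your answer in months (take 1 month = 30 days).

A = 550 acres = 2.226 × 10^6 m²
ΔV = S × A × Δh = 5.5 × 10^-4 × 2.226 × 10^6 × 30.5 = 37340 m³
Net withdrawal = 0.0128 − 0.00685 = 0.00595 m³/s = 514.1 m³/d
t = ΔV / Q = 37340 m³ / 514.1 m³/d = 72.63 d
t = 72.63 d ≈ 2.421 months

t ≈ 2.42 months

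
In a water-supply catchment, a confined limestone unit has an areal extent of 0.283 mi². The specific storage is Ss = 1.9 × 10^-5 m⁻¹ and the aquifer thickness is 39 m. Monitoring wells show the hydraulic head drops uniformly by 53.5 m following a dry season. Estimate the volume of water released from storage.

S = Ss × b = 1.9 × 10^-5 m⁻¹ × 39 m = 7.41 × 10^-4
A = 0.283 mi² = 7.33 × 10^5 m²
ΔV = S × A × Δh = 7.41 × 10^-4 × 7.33 × 10^5 m² × 53.5 m = 29060 m³

ΔV ≈ 29100 m³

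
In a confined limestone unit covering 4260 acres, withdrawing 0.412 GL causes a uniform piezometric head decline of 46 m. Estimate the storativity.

S ≈ 5.2 × 10^-4

A = 4260 acres = 1.724 × 10^7 m²
ΔV = 0.412 GL = 4.12 × 10^5 m³
S = ΔV / (A × Δh) = 4.12 × 10^5 m³ / (1.724 × 10^7 m² × 46 m) = 5.195 × 10^-4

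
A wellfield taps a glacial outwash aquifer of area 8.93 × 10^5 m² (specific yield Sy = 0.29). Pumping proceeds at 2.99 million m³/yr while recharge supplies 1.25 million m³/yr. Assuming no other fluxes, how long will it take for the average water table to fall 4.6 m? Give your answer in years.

ΔV = Sy × A × Δh = 0.29 × 8.93 × 10^5 × 4.6 = 1.191 × 10^6 m³
Net withdrawal = 2.99 − 1.25 = 1.74 million m³/yr = 4767 m³/d
t = ΔV / Q = 1.191 × 10^6 m³ / 4767 m³/d = 249.9 d
t = 249.9 d ≈ 0.6846 years

t ≈ 0.685 years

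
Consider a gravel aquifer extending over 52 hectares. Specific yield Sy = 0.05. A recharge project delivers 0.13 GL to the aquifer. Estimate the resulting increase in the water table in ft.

Δh ≈ 16.4 ft

A = 52 hectares = 5.2 × 10^5 m²
ΔV = 0.13 GL = 1.3 × 10^5 m³
Δh = ΔV / (Sy × A) = 1.3 × 10^5 m³ / (0.05 × 5.2 × 10^5 m²) = 5 m
Δh = 5 m = 16.4 ft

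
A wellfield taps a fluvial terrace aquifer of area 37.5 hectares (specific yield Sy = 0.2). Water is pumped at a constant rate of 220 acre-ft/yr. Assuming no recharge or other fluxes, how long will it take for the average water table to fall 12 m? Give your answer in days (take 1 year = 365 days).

A = 37.5 hectares = 3.75 × 10^5 m²
ΔV = Sy × A × Δh = 0.2 × 3.75 × 10^5 × 12 = 9 × 10^5 m³
Q = 220 acre-ft/yr = 743.5 m³/d
t = ΔV / Q = 9 × 10^5 m³ / 743.5 m³/d = 1211 d

t ≈ 1210 days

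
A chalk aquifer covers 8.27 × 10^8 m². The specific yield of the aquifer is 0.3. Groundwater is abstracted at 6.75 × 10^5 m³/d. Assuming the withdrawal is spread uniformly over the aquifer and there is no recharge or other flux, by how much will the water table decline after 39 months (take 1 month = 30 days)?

t = 39 months = 1170 d
ΔV = Q × t = 6.75 × 10^5 m³/d × 1170 d = 7.897 × 10^8 m³
Δh = ΔV / (Sy × A) = 7.897 × 10^8 / (0.3 × 8.27 × 10^8) = 3.183 m

Δh ≈ 3.18 m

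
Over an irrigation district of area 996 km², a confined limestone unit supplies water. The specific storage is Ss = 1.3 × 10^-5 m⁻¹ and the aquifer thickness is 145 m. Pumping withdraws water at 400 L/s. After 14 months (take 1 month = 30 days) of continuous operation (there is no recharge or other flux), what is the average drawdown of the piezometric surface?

S = Ss × b = 1.3 × 10^-5 m⁻¹ × 145 m = 1.885 × 10^-3
A = 996 km² = 9.96 × 10^8 m²
Q = 400 L/s = 34560 m³/d
t = 14 months = 420 d
ΔV = Q × t = 34560 m³/d × 420 d = 1.452 × 10^7 m³
Δh = ΔV / (S × A) = 1.452 × 10^7 / (0.001885 × 9.96 × 10^8) = 7.731 m

Δh ≈ 7.73 m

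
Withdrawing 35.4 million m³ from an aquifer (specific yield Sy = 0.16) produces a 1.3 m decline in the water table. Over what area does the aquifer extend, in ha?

ΔV = 35.4 million m³ = 3.54 × 10^7 m³
A = ΔV / (Sy × Δh) = 3.54 × 10^7 / (0.16 × 1.3) = 1.702 × 10^8 m²
A = 1.702 × 10^8 m² = 17020 ha

A ≈ 17000 ha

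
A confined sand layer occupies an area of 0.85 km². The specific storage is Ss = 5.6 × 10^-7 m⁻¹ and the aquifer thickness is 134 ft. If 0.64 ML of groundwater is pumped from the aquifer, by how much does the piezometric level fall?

b = 134 ft = 40.84 m
S = Ss × b = 5.6 × 10^-7 m⁻¹ × 40.84 m = 2.287 × 10^-5
A = 0.85 km² = 8.5 × 10^5 m²
ΔV = 0.64 ML = 640 m³
Δh = ΔV / (S × A) = 640 m³ / (2.287 × 10^-5 × 8.5 × 10^5 m²) = 32.92 m

Δh ≈ 32.9 m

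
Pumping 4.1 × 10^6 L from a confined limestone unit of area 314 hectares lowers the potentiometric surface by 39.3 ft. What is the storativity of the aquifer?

S ≈ 1.1 × 10^-4

A = 314 hectares = 3.14 × 10^6 m²
Δh = 39.3 ft = 11.98 m
ΔV = 4.1 × 10^6 L = 4100 m³
S = ΔV / (A × Δh) = 4100 m³ / (3.14 × 10^6 m² × 11.98 m) = 1.09 × 10^-4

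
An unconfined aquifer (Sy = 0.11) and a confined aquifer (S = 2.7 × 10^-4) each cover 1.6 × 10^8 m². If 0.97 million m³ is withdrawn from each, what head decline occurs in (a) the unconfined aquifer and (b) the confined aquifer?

Δh_u ≈ 0.0551 m; Δh_c ≈ 22.5 m

ΔV = 0.97 million m³ = 9.7 × 10^5 m³
Unconfined: Δh_u = ΔV/(Sy·A) = 9.7 × 10^5/(0.11 × 1.6 × 10^8) = 0.05511 m
Confined: Δh_c = ΔV/(S·A) = 9.7 × 10^5/(2.7 × 10^-4 × 1.6 × 10^8) = 22.45 m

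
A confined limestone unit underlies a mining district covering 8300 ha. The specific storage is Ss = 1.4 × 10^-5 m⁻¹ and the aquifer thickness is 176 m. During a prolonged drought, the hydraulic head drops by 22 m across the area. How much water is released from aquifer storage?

ΔV ≈ 4.5 × 10^6 m³

S = Ss × b = 1.4 × 10^-5 m⁻¹ × 176 m = 2.464 × 10^-3
A = 8300 ha = 8.3 × 10^7 m²
ΔV = S × A × Δh = 0.002464 × 8.3 × 10^7 m² × 22 m = 4.499 × 10^6 m³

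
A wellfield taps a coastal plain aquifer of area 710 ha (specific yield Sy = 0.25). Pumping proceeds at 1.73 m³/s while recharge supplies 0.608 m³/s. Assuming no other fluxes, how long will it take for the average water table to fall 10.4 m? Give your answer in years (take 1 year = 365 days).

t ≈ 0.522 years

A = 710 ha = 7.1 × 10^6 m²
ΔV = Sy × A × Δh = 0.25 × 7.1 × 10^6 × 10.4 = 1.846 × 10^7 m³
Net withdrawal = 1.73 − 0.608 = 1.122 m³/s = 96940 m³/d
t = ΔV / Q = 1.846 × 10^7 m³ / 96940 m³/d = 190.4 d
t = 190.4 d ≈ 0.5217 years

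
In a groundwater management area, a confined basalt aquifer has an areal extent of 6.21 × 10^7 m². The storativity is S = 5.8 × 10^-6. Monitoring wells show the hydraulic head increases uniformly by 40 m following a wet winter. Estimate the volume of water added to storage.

ΔV = S × A × Δh = 5.8 × 10^-6 × 6.21 × 10^7 m² × 40 m = 14410 m³

ΔV ≈ 14400 m³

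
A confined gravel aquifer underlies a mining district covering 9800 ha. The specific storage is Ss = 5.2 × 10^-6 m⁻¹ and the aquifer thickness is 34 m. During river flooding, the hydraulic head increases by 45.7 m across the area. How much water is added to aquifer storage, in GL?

ΔV ≈ 0.792 GL

S = Ss × b = 5.2 × 10^-6 m⁻¹ × 34 m = 1.768 × 10^-4
A = 9800 ha = 9.8 × 10^7 m²
ΔV = S × A × Δh = 1.768 × 10^-4 × 9.8 × 10^7 m² × 45.7 m = 7.918 × 10^5 m³
ΔV = 7.918 × 10^5 m³ = 0.7918 GL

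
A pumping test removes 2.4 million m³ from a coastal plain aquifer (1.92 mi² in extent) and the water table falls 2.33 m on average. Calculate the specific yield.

A = 1.92 mi² = 4.973 × 10^6 m²
ΔV = 2.4 million m³ = 2.4 × 10^6 m³
Sy = ΔV / (A × Δh) = 2.4 × 10^6 m³ / (4.973 × 10^6 m² × 2.33 m) = 0.2071

Sy ≈ 0.21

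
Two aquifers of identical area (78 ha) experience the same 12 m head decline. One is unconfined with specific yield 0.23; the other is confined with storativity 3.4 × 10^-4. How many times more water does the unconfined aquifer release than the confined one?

ΔV_u / ΔV_c ≈ 676

A = 78 ha = 7.8 × 10^5 m²
Unconfined: ΔV_u = Sy × A × Δh = 0.23 × 7.8 × 10^5 × 12 = 2.153 × 10^6 m³
Confined: ΔV_c = S × A × Δh = 3.4 × 10^-4 × 7.8 × 10^5 × 12 = 3182 m³
Ratio = ΔV_u / ΔV_c = Sy / S = 0.23 / 3.4 × 10^-4 = 676.5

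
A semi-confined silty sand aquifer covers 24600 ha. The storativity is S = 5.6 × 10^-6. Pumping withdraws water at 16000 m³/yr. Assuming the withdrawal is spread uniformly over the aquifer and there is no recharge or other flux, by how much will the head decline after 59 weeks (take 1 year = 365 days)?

Δh ≈ 13.1 m

A = 24600 ha = 2.46 × 10^8 m²
Q = 16000 m³/yr = 43.84 m³/d
t = 59 weeks = 413 d
ΔV = Q × t = 43.84 m³/d × 413 d = 18100 m³
Δh = ΔV / (S × A) = 18100 / (5.6 × 10^-6 × 2.46 × 10^8) = 13.14 m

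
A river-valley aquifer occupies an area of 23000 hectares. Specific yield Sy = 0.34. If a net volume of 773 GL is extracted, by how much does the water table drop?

Δh ≈ 9.88 m

A = 23000 hectares = 2.3 × 10^8 m²
ΔV = 773 GL = 7.73 × 10^8 m³
Δh = ΔV / (Sy × A) = 7.73 × 10^8 m³ / (0.34 × 2.3 × 10^8 m²) = 9.885 m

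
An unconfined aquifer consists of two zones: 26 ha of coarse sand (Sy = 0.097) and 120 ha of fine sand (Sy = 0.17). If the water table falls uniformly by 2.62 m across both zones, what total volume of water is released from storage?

A₁ = 26 ha = 2.6 × 10^5 m²; A₂ = 120 ha = 1.2 × 10^6 m²
ΔV₁ = 0.097 × 2.6 × 10^5 × 2.62 = 66080 m³
ΔV₂ = 0.17 × 1.2 × 10^6 × 2.62 = 5.345 × 10^5 m³
ΔV = ΔV₁ + ΔV₂ = 6.006 × 10^5 m³

ΔV ≈ 6.01 × 10^5 m³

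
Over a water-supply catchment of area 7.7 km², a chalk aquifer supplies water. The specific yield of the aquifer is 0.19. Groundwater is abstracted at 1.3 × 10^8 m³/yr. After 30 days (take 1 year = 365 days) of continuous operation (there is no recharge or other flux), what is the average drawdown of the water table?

Δh ≈ 7.3 m

A = 7.7 km² = 7.7 × 10^6 m²
Q = 1.3 × 10^8 m³/yr = 3.562 × 10^5 m³/d
ΔV = Q × t = 3.562 × 10^5 m³/d × 30 d = 1.068 × 10^7 m³
Δh = ΔV / (Sy × A) = 1.068 × 10^7 / (0.19 × 7.7 × 10^6) = 7.303 m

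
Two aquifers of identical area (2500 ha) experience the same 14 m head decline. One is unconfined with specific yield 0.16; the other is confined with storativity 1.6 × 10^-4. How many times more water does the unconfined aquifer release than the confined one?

ΔV_u / ΔV_c ≈ 1000

A = 2500 ha = 2.5 × 10^7 m²
Unconfined: ΔV_u = Sy × A × Δh = 0.16 × 2.5 × 10^7 × 14 = 5.6 × 10^7 m³
Confined: ΔV_c = S × A × Δh = 1.6 × 10^-4 × 2.5 × 10^7 × 14 = 56000 m³
Ratio = ΔV_u / ΔV_c = Sy / S = 0.16 / 1.6 × 10^-4 = 1000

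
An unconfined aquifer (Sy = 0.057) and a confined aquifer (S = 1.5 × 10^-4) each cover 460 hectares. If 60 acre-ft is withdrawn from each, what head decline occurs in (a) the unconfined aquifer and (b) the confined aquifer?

A = 460 hectares = 4.6 × 10^6 m²
ΔV = 60 acre-ft = 74010 m³
Unconfined: Δh_u = ΔV/(Sy·A) = 74010/(0.057 × 4.6 × 10^6) = 0.2823 m
Confined: Δh_c = ΔV/(S·A) = 74010/(1.5 × 10^-4 × 4.6 × 10^6) = 107.3 m

Δh_u ≈ 0.282 m; Δh_c ≈ 107 m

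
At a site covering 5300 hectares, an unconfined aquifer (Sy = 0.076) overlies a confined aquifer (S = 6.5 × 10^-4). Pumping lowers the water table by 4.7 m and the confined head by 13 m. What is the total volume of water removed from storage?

ΔV ≈ 1.94 × 10^7 m³

A = 5300 hectares = 5.3 × 10^7 m²
Unconfined: ΔV_u = Sy × A × Δh_u = 0.076 × 5.3 × 10^7 × 4.7 = 1.893 × 10^7 m³
Confined: ΔV_c = S × A × Δh_c = 6.5 × 10^-4 × 5.3 × 10^7 × 13 = 4.479 × 10^5 m³
Total ΔV = 1.893 × 10^7 + 4.479 × 10^5 = 1.938 × 10^7 m³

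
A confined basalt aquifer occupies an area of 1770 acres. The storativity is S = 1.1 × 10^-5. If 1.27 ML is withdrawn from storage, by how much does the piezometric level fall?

Δh ≈ 16.1 m

A = 1770 acres = 7.163 × 10^6 m²
ΔV = 1.27 ML = 1270 m³
Δh = ΔV / (S × A) = 1270 m³ / (1.1 × 10^-5 × 7.163 × 10^6 m²) = 16.12 m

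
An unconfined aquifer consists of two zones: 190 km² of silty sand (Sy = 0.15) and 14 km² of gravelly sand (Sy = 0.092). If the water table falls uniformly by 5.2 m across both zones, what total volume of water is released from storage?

A₁ = 190 km² = 1.9 × 10^8 m²; A₂ = 14 km² = 1.4 × 10^7 m²
ΔV₁ = 0.15 × 1.9 × 10^8 × 5.2 = 1.482 × 10^8 m³
ΔV₂ = 0.092 × 1.4 × 10^7 × 5.2 = 6.698 × 10^6 m³
ΔV = ΔV₁ + ΔV₂ = 1.549 × 10^8 m³

ΔV ≈ 1.55 × 10^8 m³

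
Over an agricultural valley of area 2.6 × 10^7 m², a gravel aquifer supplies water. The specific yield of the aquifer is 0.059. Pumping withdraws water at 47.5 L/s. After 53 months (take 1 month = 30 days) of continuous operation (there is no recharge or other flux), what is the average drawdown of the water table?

Δh ≈ 4.25 m

Q = 47.5 L/s = 4104 m³/d
t = 53 months = 1590 d
ΔV = Q × t = 4104 m³/d × 1590 d = 6.525 × 10^6 m³
Δh = ΔV / (Sy × A) = 6.525 × 10^6 / (0.059 × 2.6 × 10^7) = 4.254 m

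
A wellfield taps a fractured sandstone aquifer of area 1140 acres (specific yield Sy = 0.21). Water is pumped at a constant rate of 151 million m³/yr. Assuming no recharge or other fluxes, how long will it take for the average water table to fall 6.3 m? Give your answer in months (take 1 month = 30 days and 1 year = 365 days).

A = 1140 acres = 4.613 × 10^6 m²
ΔV = Sy × A × Δh = 0.21 × 4.613 × 10^6 × 6.3 = 6.104 × 10^6 m³
Q = 151 million m³/yr = 4.137 × 10^5 m³/d
t = ΔV / Q = 6.104 × 10^6 m³ / 4.137 × 10^5 m³/d = 14.75 d
t = 14.75 d ≈ 0.4918 months

t ≈ 0.492 months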